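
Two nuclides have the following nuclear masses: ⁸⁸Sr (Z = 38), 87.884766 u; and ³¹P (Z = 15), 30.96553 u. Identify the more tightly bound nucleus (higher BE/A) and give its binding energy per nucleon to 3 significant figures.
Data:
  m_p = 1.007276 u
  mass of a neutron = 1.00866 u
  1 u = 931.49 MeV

⁸⁸Sr; 8.73 MeV/nucleon

⁸⁸Sr: Σm = 38(1.007276) + 50(1.00866) = 88.709488 u; Δm = 0.824722 u; E_B = 768.22 MeV; E_B/A = 8.730 MeV
³¹P: Σm = 15(1.007276) + 16(1.00866) = 31.247700 u; Δm = 0.282170 u; E_B = 262.84 MeV; E_B/A = 8.479 MeV
⁸⁸Sr has the higher binding energy per nucleon, so it is the more tightly bound nucleus.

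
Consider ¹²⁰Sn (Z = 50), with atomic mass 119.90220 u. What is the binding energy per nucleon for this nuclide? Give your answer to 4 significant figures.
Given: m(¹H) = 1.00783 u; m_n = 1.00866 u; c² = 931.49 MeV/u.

8.504 MeV/nucleon

Z = 50, so N = A − Z = 120 − 50 = 70.
Σm = 50·m(¹H) + 70·m_n = 50.39150 + 70.60620 = 120.99770 u
The mass defect is 120.99770 − 119.90220 = 1.09550 u.
Binding energy = Δm·c² = 1.09550 × 931.49 MeV/u = 1020.45 MeV
BE/A = 1020.45 MeV / 120 = 8.504 MeV/nucleon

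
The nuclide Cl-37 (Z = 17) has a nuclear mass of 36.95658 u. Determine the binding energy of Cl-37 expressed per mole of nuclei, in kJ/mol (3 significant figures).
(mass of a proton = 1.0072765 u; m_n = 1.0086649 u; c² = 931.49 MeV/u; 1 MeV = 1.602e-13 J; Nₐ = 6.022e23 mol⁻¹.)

The nucleus contains 17 protons and 37 − 17 = 20 neutrons.
Σm = 17·m_p + 20·m_n = 17.1237005 + 20.1732980 = 37.2969985 u
The mass defect is 37.2969985 − 36.95658 = 0.3404185 u.
Binding energy = Δm·c² = 0.3404185 × 931.49 MeV/u = 317.096 MeV
Per nucleus in joules: 317.096 MeV × 1.602e-13 J/MeV = 5.0799e-11 J
Per mole: 5.0799e-11 J × 6.022e23 mol⁻¹ = 3.0591e+13 J/mol

3.06e+10 kJ/mol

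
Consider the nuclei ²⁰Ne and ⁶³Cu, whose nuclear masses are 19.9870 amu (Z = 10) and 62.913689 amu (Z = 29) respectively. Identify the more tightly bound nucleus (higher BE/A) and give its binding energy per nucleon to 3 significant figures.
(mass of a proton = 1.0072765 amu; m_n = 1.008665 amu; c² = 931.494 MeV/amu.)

²⁰Ne: Σm = 10(1.0072765) + 10(1.008665) = 20.1594150 amu; Δm = 0.1724150 amu; E_B = 160.60 MeV; E_B/A = 8.030 MeV
⁶³Cu: Σm = 29(1.0072765) + 34(1.008665) = 63.5056285 amu; Δm = 0.5919395 amu; E_B = 551.39 MeV; E_B/A = 8.752 MeV
⁶³Cu has the higher binding energy per nucleon, so it is the more tightly bound nucleus.

⁶³Cu; 8.75 MeV/nucleon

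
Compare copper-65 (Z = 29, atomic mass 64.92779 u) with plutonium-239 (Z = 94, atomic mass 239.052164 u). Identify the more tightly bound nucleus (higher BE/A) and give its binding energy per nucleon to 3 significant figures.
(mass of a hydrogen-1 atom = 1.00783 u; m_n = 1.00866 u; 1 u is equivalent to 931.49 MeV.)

copper-65; 8.76 MeV/nucleon

copper-65: Σm = 29(1.00783) + 36(1.00866) = 65.53883 u; Δm = 0.61104 u; E_B = 569.18 MeV; E_B/A = 8.757 MeV
plutonium-239: Σm = 94(1.00783) + 145(1.00866) = 240.99172 u; Δm = 1.939556 u; E_B = 1806.7 MeV; E_B/A = 7.559 MeV
copper-65 has the higher binding energy per nucleon, so it is the more tightly bound nucleus.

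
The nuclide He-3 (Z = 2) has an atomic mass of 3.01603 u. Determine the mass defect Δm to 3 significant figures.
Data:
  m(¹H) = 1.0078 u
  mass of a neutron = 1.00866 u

The nucleus contains 2 protons and 3 − 2 = 1 neutrons.
Mass of separated nucleons = 2(1.0078) + 1(1.00866) = 2.0156 + 1.00866 = 3.02426 u
The mass defect is 3.02426 − 3.01603 = 0.00823 u.

0.00823 u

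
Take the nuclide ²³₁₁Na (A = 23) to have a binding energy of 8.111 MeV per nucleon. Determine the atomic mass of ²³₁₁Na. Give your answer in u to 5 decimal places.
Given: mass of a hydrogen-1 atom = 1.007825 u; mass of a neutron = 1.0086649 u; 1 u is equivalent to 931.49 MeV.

Total binding energy = 23 × 8.111 = 186.553 MeV
Mass defect = 186.553 MeV / (931.49 MeV/u) = 0.2002738 u
Constituent mass = 11(1.007825) + 12(1.0086649) = 23.1900538 u
Atomic mass = 23.1900538 − 0.2002738 = 22.9897800 u ≈ 22.98978 u (to 5 decimal places)

22.98978 u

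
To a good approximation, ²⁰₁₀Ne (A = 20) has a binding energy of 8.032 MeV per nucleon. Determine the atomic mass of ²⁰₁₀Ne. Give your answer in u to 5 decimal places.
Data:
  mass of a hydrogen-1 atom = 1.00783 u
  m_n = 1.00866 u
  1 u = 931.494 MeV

19.99245 u

Total binding energy = 20 × 8.032 = 160.640 MeV
Mass defect = 160.640 MeV / (931.494 MeV/u) = 0.1724541 u
Constituent mass = 10(1.00783) + 10(1.00866) = 20.16490 u
Atomic mass = 20.16490 − 0.1724541 = 19.9924459 u ≈ 19.99245 u (to 5 decimal places)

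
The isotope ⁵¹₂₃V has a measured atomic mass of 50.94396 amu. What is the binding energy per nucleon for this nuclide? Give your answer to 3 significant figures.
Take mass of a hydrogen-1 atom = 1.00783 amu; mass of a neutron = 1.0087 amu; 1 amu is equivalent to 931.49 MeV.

Total constituent mass: 23 × 1.00783 + 28 × 1.0087 = 51.42369 amu
The mass defect is 51.42369 − 50.94396 = 0.47973 amu.
E_B = 0.47973 × 931.49 = 446.864 MeV
Per nucleon: 446.864 / 51 = 8.762 MeV

8.76 MeV/nucleon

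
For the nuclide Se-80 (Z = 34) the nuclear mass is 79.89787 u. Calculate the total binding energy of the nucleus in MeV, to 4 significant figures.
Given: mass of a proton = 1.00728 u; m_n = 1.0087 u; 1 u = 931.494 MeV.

Z = 34, so N = A − Z = 80 − 34 = 46.
Σm = 34·m_p + 46·m_n = 34.24752 + 46.4002 = 80.64772 u
The mass defect is 80.64772 − 79.89787 = 0.74985 u.
Converting to energy: 0.74985 u × 931.494 MeV/u = 698.481 MeV

698.5 MeV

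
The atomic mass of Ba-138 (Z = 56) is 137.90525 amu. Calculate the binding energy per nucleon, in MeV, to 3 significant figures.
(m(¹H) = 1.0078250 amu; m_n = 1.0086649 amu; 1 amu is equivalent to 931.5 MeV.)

8.39 MeV/nucleon

Mass of separated nucleons = 56(1.0078250) + 82(1.0086649) = 56.4382000 + 82.7105218 = 139.1487218 amu
Δm = 139.1487218 − 137.90525 = 1.2434718 amu
Binding energy = Δm·c² = 1.2434718 × 931.5 MeV/amu = 1158.29 MeV
Dividing by A = 138 gives 8.393 MeV per nucleon.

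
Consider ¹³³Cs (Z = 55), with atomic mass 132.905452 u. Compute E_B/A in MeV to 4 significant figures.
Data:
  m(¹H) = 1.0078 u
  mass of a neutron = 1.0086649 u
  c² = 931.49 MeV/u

Mass of separated nucleons = 55(1.0078) + 78(1.0086649) = 55.4290 + 78.6758622 = 134.1048622 u
Mass defect Δm = 134.1048622 − 132.905452 = 1.1994102 u
E_B = 1.1994102 × 931.49 = 1117.24 MeV
BE/A = 1117.24 MeV / 133 = 8.400 MeV/nucleon

8.400 MeV/nucleon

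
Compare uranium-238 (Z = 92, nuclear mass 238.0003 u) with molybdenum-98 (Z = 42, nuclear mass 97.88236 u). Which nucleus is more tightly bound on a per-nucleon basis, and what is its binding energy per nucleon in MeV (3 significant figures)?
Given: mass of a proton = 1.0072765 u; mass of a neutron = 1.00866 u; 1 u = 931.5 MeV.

molybdenum-98; 8.63 MeV/nucleon

uranium-238: Σm = 92(1.0072765) + 146(1.00866) = 239.9337980 u; Δm = 1.9334980 u; E_B = 1801.05 MeV; E_B/A = 7.567 MeV
molybdenum-98: Σm = 42(1.0072765) + 56(1.00866) = 98.7905730 u; Δm = 0.9082130 u; E_B = 846.00 MeV; E_B/A = 8.633 MeV
molybdenum-98 has the higher binding energy per nucleon, so it is the more tightly bound nucleus.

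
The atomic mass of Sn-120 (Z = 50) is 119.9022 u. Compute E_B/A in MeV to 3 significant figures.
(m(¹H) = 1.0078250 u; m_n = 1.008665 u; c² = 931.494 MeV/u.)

The nucleus contains 50 protons and 120 − 50 = 70 neutrons.
Total constituent mass: 50 × 1.0078250 + 70 × 1.008665 = 120.9978000 u
The mass defect is 120.9978000 − 119.9022 = 1.0956000 u.
Converting to energy: 1.0956000 u × 931.494 MeV/u = 1020.54 MeV
BE/A = 1020.54 MeV / 120 = 8.5045 MeV/nucleon

8.50 MeV/nucleon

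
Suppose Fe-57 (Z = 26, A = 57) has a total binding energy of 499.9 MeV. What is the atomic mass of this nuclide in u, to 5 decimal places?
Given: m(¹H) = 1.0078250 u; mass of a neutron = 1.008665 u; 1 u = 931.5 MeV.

Mass defect = 499.9 MeV / (931.5 MeV/u) = 0.5366613 u
Constituent mass = 26(1.0078250) + 31(1.008665) = 57.4720650 u
Atomic mass = 57.4720650 − 0.5366613 = 56.9354037 u ≈ 56.93540 u (to 5 decimal places)

56.93540 u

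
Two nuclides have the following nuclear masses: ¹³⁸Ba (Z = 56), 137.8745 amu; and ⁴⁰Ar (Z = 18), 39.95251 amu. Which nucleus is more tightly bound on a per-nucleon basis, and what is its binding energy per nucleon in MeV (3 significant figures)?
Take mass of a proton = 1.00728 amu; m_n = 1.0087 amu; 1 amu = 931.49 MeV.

⁴⁰Ar; 8.61 MeV/nucleon

¹³⁸Ba: Σm = 56(1.00728) + 82(1.0087) = 139.12108 amu; Δm = 1.24658 amu; E_B = 1161.2 MeV; E_B/A = 8.414 MeV
⁴⁰Ar: Σm = 18(1.00728) + 22(1.0087) = 40.32244 amu; Δm = 0.36993 amu; E_B = 344.586 MeV; E_B/A = 8.6147 MeV
⁴⁰Ar has the higher binding energy per nucleon, so it is the more tightly bound nucleus.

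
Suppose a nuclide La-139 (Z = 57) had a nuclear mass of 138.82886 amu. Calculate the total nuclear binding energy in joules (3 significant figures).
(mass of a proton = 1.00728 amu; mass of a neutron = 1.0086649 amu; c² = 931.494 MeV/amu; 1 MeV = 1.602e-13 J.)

Z = 57, so N = A − Z = 139 − 57 = 82.
Total constituent mass: 57 × 1.00728 + 82 × 1.0086649 = 140.1254818 amu
Mass defect Δm = 140.1254818 − 138.82886 = 1.2966218 amu
Converting to energy: 1.2966218 amu × 931.494 MeV/amu = 1207.80 MeV
In joules: 1207.80 MeV × 1.602e-13 J/MeV = 1.9349e-10 J

1.93e-10 J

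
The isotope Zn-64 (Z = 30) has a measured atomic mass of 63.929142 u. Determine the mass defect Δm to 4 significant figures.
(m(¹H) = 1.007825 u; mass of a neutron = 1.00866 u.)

0.6000 u

Mass of separated nucleons = 30(1.007825) + 34(1.00866) = 30.234750 + 34.29444 = 64.529190 u
The mass defect is 64.529190 − 63.929142 = 0.600048 u.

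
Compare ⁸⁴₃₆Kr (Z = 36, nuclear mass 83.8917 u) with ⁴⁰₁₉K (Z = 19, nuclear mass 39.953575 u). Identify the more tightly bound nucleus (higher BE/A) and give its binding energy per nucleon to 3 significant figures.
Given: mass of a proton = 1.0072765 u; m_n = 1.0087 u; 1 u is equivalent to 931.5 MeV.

⁸⁴₃₆Kr; 8.74 MeV/nucleon

⁸⁴₃₆Kr: Σm = 36(1.0072765) + 48(1.0087) = 84.6795540 u; Δm = 0.7878540 u; E_B = 733.89 MeV; E_B/A = 8.737 MeV
⁴⁰₁₉K: Σm = 19(1.0072765) + 21(1.0087) = 40.3209535 u; Δm = 0.3673785 u; E_B = 342.21 MeV; E_B/A = 8.555 MeV
⁸⁴₃₆Kr has the higher binding energy per nucleon, so it is the more tightly bound nucleus.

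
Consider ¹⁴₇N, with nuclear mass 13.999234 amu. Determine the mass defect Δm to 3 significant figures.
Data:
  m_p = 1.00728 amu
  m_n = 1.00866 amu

0.112 amu

Total constituent mass: 7 × 1.00728 + 7 × 1.00866 = 14.11158 amu
Mass defect Δm = 14.11158 − 13.999234 = 0.112346 amu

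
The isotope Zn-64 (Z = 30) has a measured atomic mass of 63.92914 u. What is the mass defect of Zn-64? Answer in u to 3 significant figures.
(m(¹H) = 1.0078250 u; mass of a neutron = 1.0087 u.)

0.601 u

With 30 protons and 34 neutrons (A = 64):
Total constituent mass: 30 × 1.0078250 + 34 × 1.0087 = 64.5305500 u
The mass defect is 64.5305500 − 63.92914 = 0.6014100 u.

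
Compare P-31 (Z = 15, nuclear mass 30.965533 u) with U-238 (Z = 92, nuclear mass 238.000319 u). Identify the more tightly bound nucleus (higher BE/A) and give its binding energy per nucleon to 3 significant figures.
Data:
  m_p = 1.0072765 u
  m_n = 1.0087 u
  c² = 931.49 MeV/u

P-31: Σm = 15(1.0072765) + 16(1.0087) = 31.2483475 u; Δm = 0.2828145 u; E_B = 263.44 MeV; E_B/A = 8.498 MeV
U-238: Σm = 92(1.0072765) + 146(1.0087) = 239.9396380 u; Δm = 1.9393190 u; E_B = 1806.5 MeV; E_B/A = 7.590 MeV
P-31 has the higher binding energy per nucleon, so it is the more tightly bound nucleus.

P-31; 8.50 MeV/nucleon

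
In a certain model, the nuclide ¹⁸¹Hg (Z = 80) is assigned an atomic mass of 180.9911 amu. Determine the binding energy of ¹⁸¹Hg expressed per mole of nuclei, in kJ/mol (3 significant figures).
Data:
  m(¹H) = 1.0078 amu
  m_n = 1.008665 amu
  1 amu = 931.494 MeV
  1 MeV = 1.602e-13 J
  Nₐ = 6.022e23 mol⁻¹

The nucleus contains 80 protons and 181 − 80 = 101 neutrons.
Total constituent mass: 80 × 1.0078 + 101 × 1.008665 = 182.499165 amu
The mass defect is 182.499165 − 180.9911 = 1.508065 amu.
E_B = 1.508065 × 931.494 = 1404.75 MeV
Per nucleus in joules: 1404.75 MeV × 1.602e-13 J/MeV = 2.2504e-10 J
Per mole: 2.2504e-10 J × 6.022e23 mol⁻¹ = 1.3552e+14 J/mol

1.36e+11 kJ/mol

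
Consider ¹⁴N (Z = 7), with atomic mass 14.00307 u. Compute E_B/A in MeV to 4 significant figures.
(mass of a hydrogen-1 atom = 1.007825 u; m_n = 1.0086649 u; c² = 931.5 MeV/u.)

7.476 MeV/nucleon

Mass of separated nucleons = 7(1.007825) + 7(1.0086649) = 7.054775 + 7.0606543 = 14.1154293 u
Δm = 14.1154293 − 14.00307 = 0.1123593 u
E_B = 0.1123593 × 931.5 = 104.663 MeV
Per nucleon: 104.663 / 14 = 7.476 MeV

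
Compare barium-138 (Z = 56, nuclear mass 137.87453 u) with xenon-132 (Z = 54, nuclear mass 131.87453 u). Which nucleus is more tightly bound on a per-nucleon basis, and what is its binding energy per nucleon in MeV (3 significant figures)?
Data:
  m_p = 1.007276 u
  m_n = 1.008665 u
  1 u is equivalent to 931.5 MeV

barium-138: Σm = 56(1.007276) + 82(1.008665) = 139.117986 u; Δm = 1.243456 u; E_B = 1158.3 MeV; E_B/A = 8.393 MeV
xenon-132: Σm = 54(1.007276) + 78(1.008665) = 133.068774 u; Δm = 1.194244 u; E_B = 1112.44 MeV; E_B/A = 8.428 MeV
xenon-132 has the higher binding energy per nucleon, so it is the more tightly bound nucleus.

xenon-132; 8.43 MeV/nucleon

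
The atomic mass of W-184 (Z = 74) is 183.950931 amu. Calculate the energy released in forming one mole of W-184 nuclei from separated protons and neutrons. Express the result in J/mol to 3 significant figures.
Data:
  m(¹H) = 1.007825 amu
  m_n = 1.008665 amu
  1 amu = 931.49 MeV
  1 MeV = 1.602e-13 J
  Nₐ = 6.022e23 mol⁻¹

With 74 protons and 110 neutrons (A = 184):
Total constituent mass: 74 × 1.007825 + 110 × 1.008665 = 185.532200 amu
Δm = 185.532200 − 183.950931 = 1.581269 amu
Binding energy = Δm·c² = 1.581269 × 931.49 MeV/amu = 1472.94 MeV
Per nucleus in joules: 1472.94 MeV × 1.602e-13 J/MeV = 2.3596e-10 J
Per mole: 2.3596e-10 J × 6.022e23 mol⁻¹ = 1.4210e+14 J/mol

1.42e+14 J/mol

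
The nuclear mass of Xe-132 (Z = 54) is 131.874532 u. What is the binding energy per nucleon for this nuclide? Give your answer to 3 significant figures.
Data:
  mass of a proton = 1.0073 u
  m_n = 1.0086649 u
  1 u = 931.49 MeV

The nucleus contains 54 protons and 132 − 54 = 78 neutrons.
Σm = 54·m_p + 78·m_n = 54.3942 + 78.6758622 = 133.0700622 u
Δm = 133.0700622 − 131.874532 = 1.1955302 u
E_B = 1.1955302 × 931.49 = 1113.62 MeV
BE/A = 1113.62 MeV / 132 = 8.437 MeV/nucleon

8.44 MeV/nucleon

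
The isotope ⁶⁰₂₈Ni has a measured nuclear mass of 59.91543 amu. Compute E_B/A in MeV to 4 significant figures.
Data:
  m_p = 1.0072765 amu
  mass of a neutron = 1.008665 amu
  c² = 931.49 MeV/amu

Total constituent mass: 28 × 1.0072765 + 32 × 1.008665 = 60.4810220 amu
Mass defect Δm = 60.4810220 − 59.91543 = 0.5655920 amu
E_B = 0.5655920 × 931.49 = 526.843 MeV
Dividing by A = 60 gives 8.781 MeV per nucleon.

8.781 MeV/nucleon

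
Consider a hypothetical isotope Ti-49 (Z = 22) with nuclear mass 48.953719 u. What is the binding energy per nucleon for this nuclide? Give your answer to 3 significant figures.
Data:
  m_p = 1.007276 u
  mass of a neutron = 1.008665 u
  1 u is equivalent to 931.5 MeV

Z = 22, so N = A − Z = 49 − 22 = 27.
Σm = 22·m_p + 27·m_n = 22.160072 + 27.233955 = 49.394027 u
Mass defect Δm = 49.394027 − 48.953719 = 0.440308 u
Converting to energy: 0.440308 u × 931.5 MeV/u = 410.147 MeV
Per nucleon: 410.147 / 49 = 8.370 MeV

8.37 MeV/nucleon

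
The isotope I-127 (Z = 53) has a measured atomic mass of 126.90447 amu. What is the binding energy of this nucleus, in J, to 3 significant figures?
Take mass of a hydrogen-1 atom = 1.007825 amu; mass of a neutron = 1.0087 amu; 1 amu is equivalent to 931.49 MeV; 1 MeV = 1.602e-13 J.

1.72e-10 J

Mass of separated nucleons = 53(1.007825) + 74(1.0087) = 53.414725 + 74.6438 = 128.058525 amu
The mass defect is 128.058525 − 126.90447 = 1.154055 amu.
Binding energy = Δm·c² = 1.154055 × 931.49 MeV/amu = 1074.99 MeV
In joules: 1074.99 MeV × 1.602e-13 J/MeV = 1.7221e-10 J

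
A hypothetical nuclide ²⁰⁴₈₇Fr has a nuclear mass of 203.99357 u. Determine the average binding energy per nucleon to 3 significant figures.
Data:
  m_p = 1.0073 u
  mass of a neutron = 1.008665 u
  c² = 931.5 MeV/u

Mass of separated nucleons = 87(1.0073) + 117(1.008665) = 87.6351 + 118.013805 = 205.648905 u
The mass defect is 205.648905 − 203.99357 = 1.655335 u.
E_B = 1.655335 × 931.5 = 1541.94 MeV
BE/A = 1541.94 MeV / 204 = 7.559 MeV/nucleon

7.56 MeV/nucleon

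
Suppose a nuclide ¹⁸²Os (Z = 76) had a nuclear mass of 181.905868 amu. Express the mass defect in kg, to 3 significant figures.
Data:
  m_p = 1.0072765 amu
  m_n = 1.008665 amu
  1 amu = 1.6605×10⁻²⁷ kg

With 76 protons and 106 neutrons (A = 182):
Total constituent mass: 76 × 1.0072765 + 106 × 1.008665 = 183.4715040 amu
Mass defect Δm = 183.4715040 − 181.905868 = 1.5656360 amu
In SI units: 1.5656360 amu × 1.6605×10⁻²⁷ kg/amu = 2.5997e-27 kg

2.60e-27 kg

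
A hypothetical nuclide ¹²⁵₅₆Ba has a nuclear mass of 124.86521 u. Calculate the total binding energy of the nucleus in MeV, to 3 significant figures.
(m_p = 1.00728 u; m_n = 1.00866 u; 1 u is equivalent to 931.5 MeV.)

1060 MeV

The nucleus contains 56 protons and 125 − 56 = 69 neutrons.
Mass of separated nucleons = 56(1.00728) + 69(1.00866) = 56.40768 + 69.59754 = 126.00522 u
Mass defect Δm = 126.00522 − 124.86521 = 1.14001 u
E_B = 1.14001 × 931.5 = 1061.92 MeV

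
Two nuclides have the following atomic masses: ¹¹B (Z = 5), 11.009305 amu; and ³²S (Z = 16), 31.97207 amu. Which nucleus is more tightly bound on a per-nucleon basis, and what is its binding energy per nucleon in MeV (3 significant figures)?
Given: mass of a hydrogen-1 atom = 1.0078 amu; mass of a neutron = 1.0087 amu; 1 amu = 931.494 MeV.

³²S; 8.50 MeV/nucleon

¹¹B: Σm = 5(1.0078) + 6(1.0087) = 11.0912 amu; Δm = 0.081895 amu; E_B = 76.2847 MeV; E_B/A = 6.93497 MeV
³²S: Σm = 16(1.0078) + 16(1.0087) = 32.2640 amu; Δm = 0.29193 amu; E_B = 271.93 MeV; E_B/A = 8.498 MeV
³²S has the higher binding energy per nucleon, so it is the more tightly bound nucleus.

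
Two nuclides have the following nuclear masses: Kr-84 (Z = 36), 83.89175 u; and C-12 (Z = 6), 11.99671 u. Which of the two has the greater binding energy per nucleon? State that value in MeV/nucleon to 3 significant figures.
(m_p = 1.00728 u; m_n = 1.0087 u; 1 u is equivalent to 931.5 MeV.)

Kr-84; 8.74 MeV/nucleon

Kr-84: Σm = 36(1.00728) + 48(1.0087) = 84.67968 u; Δm = 0.78793 u; E_B = 733.96 MeV; E_B/A = 8.738 MeV
C-12: Σm = 6(1.00728) + 6(1.0087) = 12.09588 u; Δm = 0.09917 u; E_B = 92.377 MeV; E_B/A = 7.698 MeV
Kr-84 has the higher binding energy per nucleon, so it is the more tightly bound nucleus.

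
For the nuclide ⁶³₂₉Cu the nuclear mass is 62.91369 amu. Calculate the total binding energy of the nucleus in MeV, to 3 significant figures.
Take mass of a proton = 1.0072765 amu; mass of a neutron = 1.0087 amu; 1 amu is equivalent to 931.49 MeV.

The nucleus contains 29 protons and 63 − 29 = 34 neutrons.
Total constituent mass: 29 × 1.0072765 + 34 × 1.0087 = 63.5068185 amu
The mass defect is 63.5068185 − 62.91369 = 0.5931285 amu.
Converting to energy: 0.5931285 amu × 931.49 MeV/amu = 552.493 MeV

552 MeV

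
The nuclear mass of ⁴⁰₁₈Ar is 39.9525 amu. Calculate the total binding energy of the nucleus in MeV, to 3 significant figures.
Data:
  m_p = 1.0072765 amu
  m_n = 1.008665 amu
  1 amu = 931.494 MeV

Z = 18, so N = A − Z = 40 − 18 = 22.
Mass of separated nucleons = 18(1.0072765) + 22(1.008665) = 18.1309770 + 22.190630 = 40.3216070 amu
Mass defect Δm = 40.3216070 − 39.9525 = 0.3691070 amu
E_B = 0.3691070 × 931.494 = 343.821 MeV

344 MeV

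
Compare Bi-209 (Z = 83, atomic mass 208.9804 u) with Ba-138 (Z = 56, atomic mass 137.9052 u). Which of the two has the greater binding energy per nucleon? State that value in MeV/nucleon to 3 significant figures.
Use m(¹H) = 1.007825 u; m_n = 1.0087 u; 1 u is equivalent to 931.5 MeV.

Ba-138; 8.41 MeV/nucleon

Bi-209: Σm = 83(1.007825) + 126(1.0087) = 210.745675 u; Δm = 1.765275 u; E_B = 1644.4 MeV; E_B/A = 7.868 MeV
Ba-138: Σm = 56(1.007825) + 82(1.0087) = 139.151600 u; Δm = 1.246400 u; E_B = 1161.0 MeV; E_B/A = 8.413 MeV
Ba-138 has the higher binding energy per nucleon, so it is the more tightly bound nucleus.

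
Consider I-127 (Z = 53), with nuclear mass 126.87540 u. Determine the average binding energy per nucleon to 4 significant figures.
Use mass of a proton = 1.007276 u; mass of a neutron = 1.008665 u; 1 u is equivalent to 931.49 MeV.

8.445 MeV/nucleon

Total constituent mass: 53 × 1.007276 + 74 × 1.008665 = 128.026838 u
Mass defect Δm = 128.026838 − 126.87540 = 1.151438 u
Binding energy = Δm·c² = 1.151438 × 931.49 MeV/u = 1072.55 MeV
Dividing by A = 127 gives 8.445 MeV per nucleon.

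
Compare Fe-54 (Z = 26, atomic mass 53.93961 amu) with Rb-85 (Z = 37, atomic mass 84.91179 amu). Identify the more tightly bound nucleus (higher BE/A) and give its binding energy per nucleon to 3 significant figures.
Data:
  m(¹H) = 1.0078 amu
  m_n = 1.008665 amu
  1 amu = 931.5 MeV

Fe-54: Σm = 26(1.0078) + 28(1.008665) = 54.445420 amu; Δm = 0.505810 amu; E_B = 471.16 MeV; E_B/A = 8.725 MeV
Rb-85: Σm = 37(1.0078) + 48(1.008665) = 85.704520 amu; Δm = 0.792730 amu; E_B = 738.43 MeV; E_B/A = 8.687 MeV
Fe-54 has the higher binding energy per nucleon, so it is the more tightly bound nucleus.

Fe-54; 8.73 MeV/nucleon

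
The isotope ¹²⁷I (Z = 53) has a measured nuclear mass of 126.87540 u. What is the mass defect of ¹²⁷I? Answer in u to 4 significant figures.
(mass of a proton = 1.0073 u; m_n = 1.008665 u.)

The nucleus contains 53 protons and 127 − 53 = 74 neutrons.
Mass of separated nucleons = 53(1.0073) + 74(1.008665) = 53.3869 + 74.641210 = 128.028110 u
Δm = 128.028110 − 126.87540 = 1.152710 u

1.153 u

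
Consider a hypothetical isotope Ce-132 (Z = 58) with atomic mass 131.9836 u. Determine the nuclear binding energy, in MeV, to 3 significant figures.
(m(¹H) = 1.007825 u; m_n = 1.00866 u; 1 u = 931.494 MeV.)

1030 MeV

Total constituent mass: 58 × 1.007825 + 74 × 1.00866 = 133.094690 u
Mass defect Δm = 133.094690 − 131.9836 = 1.111090 u
Converting to energy: 1.111090 u × 931.494 MeV/u = 1034.97 MeV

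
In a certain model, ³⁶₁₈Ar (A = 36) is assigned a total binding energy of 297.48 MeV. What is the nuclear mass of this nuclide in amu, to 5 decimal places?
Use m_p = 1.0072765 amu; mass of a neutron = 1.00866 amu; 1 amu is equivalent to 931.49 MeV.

35.96750 amu

Mass defect = 297.48 MeV / (931.49 MeV/amu) = 0.3193593 amu
Constituent mass = 18(1.0072765) + 18(1.00866) = 36.2868570 amu
Nuclear mass = 36.2868570 − 0.3193593 = 35.9674977 amu ≈ 35.96750 amu (to 5 decimal places)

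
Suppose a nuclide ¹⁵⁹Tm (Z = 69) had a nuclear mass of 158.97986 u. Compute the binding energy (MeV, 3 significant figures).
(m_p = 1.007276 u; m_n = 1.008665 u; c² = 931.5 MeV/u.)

1210 MeV

The nucleus contains 69 protons and 159 − 69 = 90 neutrons.
Total constituent mass: 69 × 1.007276 + 90 × 1.008665 = 160.281894 u
The mass defect is 160.281894 − 158.97986 = 1.302034 u.
Binding energy = Δm·c² = 1.302034 × 931.5 MeV/u = 1212.84 MeV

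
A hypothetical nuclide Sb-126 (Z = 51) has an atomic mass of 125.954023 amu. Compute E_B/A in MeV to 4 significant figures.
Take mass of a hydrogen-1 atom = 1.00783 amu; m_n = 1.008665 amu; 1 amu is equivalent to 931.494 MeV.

Z = 51, so N = A − Z = 126 − 51 = 75.
Mass of separated nucleons = 51(1.00783) + 75(1.008665) = 51.39933 + 75.649875 = 127.049205 amu
Mass defect Δm = 127.049205 − 125.954023 = 1.095182 amu
Binding energy = Δm·c² = 1.095182 × 931.494 MeV/amu = 1020.155 MeV
Dividing by A = 126 gives 8.096 MeV per nucleon.

8.096 MeV/nucleon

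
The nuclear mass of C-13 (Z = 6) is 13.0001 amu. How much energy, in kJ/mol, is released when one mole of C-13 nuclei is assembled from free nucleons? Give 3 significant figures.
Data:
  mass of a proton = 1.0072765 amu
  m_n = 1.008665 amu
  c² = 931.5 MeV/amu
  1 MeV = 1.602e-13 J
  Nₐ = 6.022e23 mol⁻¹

Mass of separated nucleons = 6(1.0072765) + 7(1.008665) = 6.0436590 + 7.060655 = 13.1043140 amu
The mass defect is 13.1043140 − 13.0001 = 0.1042140 amu.
E_B = 0.1042140 × 931.5 = 97.0753 MeV
Per nucleus in joules: 97.0753 MeV × 1.602e-13 J/MeV = 1.55515e-11 J
Per mole: 1.55515e-11 J × 6.022e23 mol⁻¹ = 9.3651e+12 J/mol

9.37e+09 kJ/mol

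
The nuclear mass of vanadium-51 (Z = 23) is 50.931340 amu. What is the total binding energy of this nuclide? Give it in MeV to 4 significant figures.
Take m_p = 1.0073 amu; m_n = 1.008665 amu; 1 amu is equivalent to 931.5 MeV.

The nucleus contains 23 protons and 51 − 23 = 28 neutrons.
Total constituent mass: 23 × 1.0073 + 28 × 1.008665 = 51.410520 amu
The mass defect is 51.410520 − 50.931340 = 0.479180 amu.
Converting to energy: 0.479180 amu × 931.5 MeV/amu = 446.356 MeV

446.4 MeV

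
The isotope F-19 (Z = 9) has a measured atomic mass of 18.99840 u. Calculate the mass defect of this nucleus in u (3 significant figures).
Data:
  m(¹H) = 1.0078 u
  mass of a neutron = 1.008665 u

Σm = 9·m(¹H) + 10·m_n = 9.0702 + 10.086650 = 19.156850 u
The mass defect is 19.156850 − 18.99840 = 0.158450 u.

0.158 u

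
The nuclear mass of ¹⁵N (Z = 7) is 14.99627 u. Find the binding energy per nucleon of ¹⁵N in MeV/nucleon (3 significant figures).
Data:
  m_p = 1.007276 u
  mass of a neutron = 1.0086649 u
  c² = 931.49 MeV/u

The nucleus contains 7 protons and 15 − 7 = 8 neutrons.
Total constituent mass: 7 × 1.007276 + 8 × 1.0086649 = 15.1202512 u
Mass defect Δm = 15.1202512 − 14.99627 = 0.1239812 u
E_B = 0.1239812 × 931.49 = 115.487 MeV
BE/A = 115.487 MeV / 15 = 7.699 MeV/nucleon

7.70 MeV/nucleon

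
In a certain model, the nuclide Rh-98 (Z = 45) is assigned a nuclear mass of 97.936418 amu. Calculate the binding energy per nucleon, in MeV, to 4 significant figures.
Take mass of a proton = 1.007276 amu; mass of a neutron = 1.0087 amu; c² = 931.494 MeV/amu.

8.099 MeV/nucleon

With 45 protons and 53 neutrons (A = 98):
Σm = 45·m_p + 53·m_n = 45.327420 + 53.4611 = 98.788520 amu
Mass defect Δm = 98.788520 − 97.936418 = 0.852102 amu
Converting to energy: 0.852102 amu × 931.494 MeV/amu = 793.728 MeV
Dividing by A = 98 gives 8.099 MeV per nucleon.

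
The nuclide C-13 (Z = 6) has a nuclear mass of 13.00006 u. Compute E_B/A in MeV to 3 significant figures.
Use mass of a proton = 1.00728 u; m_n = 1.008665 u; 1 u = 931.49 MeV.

Mass of separated nucleons = 6(1.00728) + 7(1.008665) = 6.04368 + 7.060655 = 13.104335 u
Δm = 13.104335 − 13.00006 = 0.104275 u
E_B = 0.104275 × 931.49 = 97.1311 MeV
BE/A = 97.1311 MeV / 13 = 7.472 MeV/nucleon

7.47 MeV/nucleon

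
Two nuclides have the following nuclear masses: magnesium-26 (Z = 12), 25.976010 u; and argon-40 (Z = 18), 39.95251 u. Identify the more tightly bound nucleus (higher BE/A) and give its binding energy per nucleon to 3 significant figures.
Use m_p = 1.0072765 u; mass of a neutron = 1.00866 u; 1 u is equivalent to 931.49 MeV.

magnesium-26: Σm = 12(1.0072765) + 14(1.00866) = 26.2085580 u; Δm = 0.2325480 u; E_B = 216.616 MeV; E_B/A = 8.331 MeV
argon-40: Σm = 18(1.0072765) + 22(1.00866) = 40.3214970 u; Δm = 0.3689870 u; E_B = 343.71 MeV; E_B/A = 8.593 MeV
argon-40 has the higher binding energy per nucleon, so it is the more tightly bound nucleus.

argon-40; 8.59 MeV/nucleon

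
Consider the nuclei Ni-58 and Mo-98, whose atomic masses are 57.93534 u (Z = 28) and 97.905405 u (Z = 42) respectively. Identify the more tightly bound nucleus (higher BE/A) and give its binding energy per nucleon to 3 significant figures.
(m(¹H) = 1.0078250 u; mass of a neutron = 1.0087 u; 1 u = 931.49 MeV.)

Ni-58; 8.75 MeV/nucleon

Ni-58: Σm = 28(1.0078250) + 30(1.0087) = 58.4801000 u; Δm = 0.5447600 u; E_B = 507.44 MeV; E_B/A = 8.749 MeV
Mo-98: Σm = 42(1.0078250) + 56(1.0087) = 98.8158500 u; Δm = 0.9104450 u; E_B = 848.07 MeV; E_B/A = 8.654 MeV
Ni-58 has the higher binding energy per nucleon, so it is the more tightly bound nucleus.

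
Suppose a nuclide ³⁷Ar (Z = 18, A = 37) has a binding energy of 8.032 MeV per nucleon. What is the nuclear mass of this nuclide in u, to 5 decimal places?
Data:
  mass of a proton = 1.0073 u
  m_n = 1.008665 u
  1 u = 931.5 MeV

36.97700 u

Total binding energy = 37 × 8.032 = 297.184 MeV
Mass defect = 297.184 MeV / (931.5 MeV/u) = 0.3190381 u
Constituent mass = 18(1.0073) + 19(1.008665) = 37.296035 u
Nuclear mass = 37.296035 − 0.3190381 = 36.9769969 u ≈ 36.97700 u (to 5 decimal places)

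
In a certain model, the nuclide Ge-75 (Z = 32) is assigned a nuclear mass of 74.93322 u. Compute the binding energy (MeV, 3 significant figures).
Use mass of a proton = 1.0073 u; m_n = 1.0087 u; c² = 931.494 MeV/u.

The nucleus contains 32 protons and 75 − 32 = 43 neutrons.
Total constituent mass: 32 × 1.0073 + 43 × 1.0087 = 75.6077 u
Δm = 75.6077 − 74.93322 = 0.67448 u
Converting to energy: 0.67448 u × 931.494 MeV/u = 628.274 MeV

628 MeV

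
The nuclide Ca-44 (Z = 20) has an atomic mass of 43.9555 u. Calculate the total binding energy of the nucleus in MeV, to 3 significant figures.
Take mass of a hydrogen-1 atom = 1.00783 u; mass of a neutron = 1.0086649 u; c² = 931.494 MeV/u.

With 20 protons and 24 neutrons (A = 44):
Σm = 20·m(¹H) + 24·m_n = 20.15660 + 24.2079576 = 44.3645576 u
Mass defect Δm = 44.3645576 − 43.9555 = 0.4090576 u
Binding energy = Δm·c² = 0.4090576 × 931.494 MeV/u = 381.035 MeV

381 MeV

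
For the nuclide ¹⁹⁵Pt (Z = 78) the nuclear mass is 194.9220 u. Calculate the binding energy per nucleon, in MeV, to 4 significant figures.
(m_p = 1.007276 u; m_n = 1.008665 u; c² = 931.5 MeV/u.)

With 78 protons and 117 neutrons (A = 195):
Mass of separated nucleons = 78(1.007276) + 117(1.008665) = 78.567528 + 118.013805 = 196.581333 u
Mass defect Δm = 196.581333 − 194.9220 = 1.659333 u
Converting to energy: 1.659333 u × 931.5 MeV/u = 1545.67 MeV
BE/A = 1545.67 MeV / 195 = 7.927 MeV/nucleon

7.927 MeV/nucleon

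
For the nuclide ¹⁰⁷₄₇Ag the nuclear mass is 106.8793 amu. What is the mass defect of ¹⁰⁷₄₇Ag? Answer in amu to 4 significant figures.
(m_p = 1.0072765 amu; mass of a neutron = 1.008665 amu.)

0.9826 amu

Total constituent mass: 47 × 1.0072765 + 60 × 1.008665 = 107.8618955 amu
Mass defect Δm = 107.8618955 − 106.8793 = 0.9825955 amu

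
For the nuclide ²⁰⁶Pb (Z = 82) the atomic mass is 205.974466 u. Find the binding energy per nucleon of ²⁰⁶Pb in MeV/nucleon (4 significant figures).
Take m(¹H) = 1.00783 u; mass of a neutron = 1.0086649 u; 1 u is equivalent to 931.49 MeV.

Z = 82, so N = A − Z = 206 − 82 = 124.
Mass of separated nucleons = 82(1.00783) + 124(1.0086649) = 82.64206 + 125.0744476 = 207.7165076 u
Mass defect Δm = 207.7165076 − 205.974466 = 1.7420416 u
Binding energy = Δm·c² = 1.7420416 × 931.49 MeV/u = 1622.69 MeV
Per nucleon: 1622.69 / 206 = 7.877 MeV

7.877 MeV/nucleon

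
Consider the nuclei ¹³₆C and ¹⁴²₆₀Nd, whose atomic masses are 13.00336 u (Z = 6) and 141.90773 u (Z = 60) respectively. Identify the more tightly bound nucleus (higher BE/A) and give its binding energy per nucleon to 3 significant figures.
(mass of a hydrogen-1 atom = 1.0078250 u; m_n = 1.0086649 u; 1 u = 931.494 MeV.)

¹³₆C: Σm = 6(1.0078250) + 7(1.0086649) = 13.1076043 u; Δm = 0.1042443 u; E_B = 97.103 MeV; E_B/A = 7.469 MeV
¹⁴²₆₀Nd: Σm = 60(1.0078250) + 82(1.0086649) = 143.1800218 u; Δm = 1.2722918 u; E_B = 1185.1 MeV; E_B/A = 8.346 MeV
¹⁴²₆₀Nd has the higher binding energy per nucleon, so it is the more tightly bound nucleus.

¹⁴²₆₀Nd; 8.35 MeV/nucleon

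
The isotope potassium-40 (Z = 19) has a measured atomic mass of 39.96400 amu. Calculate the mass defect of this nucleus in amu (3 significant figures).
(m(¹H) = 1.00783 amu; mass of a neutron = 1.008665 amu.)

0.367 amu

Total constituent mass: 19 × 1.00783 + 21 × 1.008665 = 40.330735 amu
Δm = 40.330735 − 39.96400 = 0.366735 amu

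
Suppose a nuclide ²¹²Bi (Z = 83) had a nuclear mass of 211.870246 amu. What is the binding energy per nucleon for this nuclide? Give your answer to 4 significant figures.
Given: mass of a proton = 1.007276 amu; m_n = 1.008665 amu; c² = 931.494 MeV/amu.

8.135 MeV/nucleon

The nucleus contains 83 protons and 212 − 83 = 129 neutrons.
Σm = 83·m_p + 129·m_n = 83.603908 + 130.117785 = 213.721693 amu
The mass defect is 213.721693 − 211.870246 = 1.851447 amu.
E_B = 1.851447 × 931.494 = 1724.61 MeV
Per nucleon: 1724.61 / 212 = 8.135 MeV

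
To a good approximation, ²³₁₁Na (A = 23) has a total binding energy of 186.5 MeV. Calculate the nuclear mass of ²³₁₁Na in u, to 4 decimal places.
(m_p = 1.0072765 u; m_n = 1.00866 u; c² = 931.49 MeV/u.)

Mass defect = 186.5 MeV / (931.49 MeV/u) = 0.200217 u
Constituent mass = 11(1.0072765) + 12(1.00866) = 23.1839615 u
Nuclear mass = 23.1839615 − 0.200217 = 22.9837445 u ≈ 22.9837 u (to 4 decimal places)

22.9837 u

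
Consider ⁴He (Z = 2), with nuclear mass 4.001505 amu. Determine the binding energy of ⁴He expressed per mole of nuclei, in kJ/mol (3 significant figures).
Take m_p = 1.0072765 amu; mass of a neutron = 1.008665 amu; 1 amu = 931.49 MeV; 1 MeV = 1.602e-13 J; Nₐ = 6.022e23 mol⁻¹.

2.73e+09 kJ/mol

The nucleus contains 2 protons and 4 − 2 = 2 neutrons.
Σm = 2·m_p + 2·m_n = 2.0145530 + 2.017330 = 4.0318830 amu
Δm = 4.0318830 − 4.001505 = 0.0303780 amu
Binding energy = Δm·c² = 0.0303780 × 931.49 MeV/amu = 28.2968 MeV
Per nucleus in joules: 28.2968 MeV × 1.602e-13 J/MeV = 4.5331e-12 J
Per mole: 4.5331e-12 J × 6.022e23 mol⁻¹ = 2.7298e+12 J/mol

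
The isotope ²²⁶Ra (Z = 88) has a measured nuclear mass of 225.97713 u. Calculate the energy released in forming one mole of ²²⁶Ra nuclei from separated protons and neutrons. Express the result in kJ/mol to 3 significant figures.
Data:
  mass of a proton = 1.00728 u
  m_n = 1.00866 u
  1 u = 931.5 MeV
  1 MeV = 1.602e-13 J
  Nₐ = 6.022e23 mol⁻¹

Total constituent mass: 88 × 1.00728 + 138 × 1.00866 = 227.83572 u
The mass defect is 227.83572 − 225.97713 = 1.85859 u.
E_B = 1.85859 × 931.5 = 1731.28 MeV
Per nucleus in joules: 1731.28 MeV × 1.602e-13 J/MeV = 2.7735e-10 J
Per mole: 2.7735e-10 J × 6.022e23 mol⁻¹ = 1.6702e+14 J/mol

1.67e+11 kJ/mol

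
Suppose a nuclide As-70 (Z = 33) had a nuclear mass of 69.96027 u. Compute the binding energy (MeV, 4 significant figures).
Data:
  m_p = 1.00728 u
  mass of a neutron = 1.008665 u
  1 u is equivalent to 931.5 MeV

Z = 33, so N = A − Z = 70 − 33 = 37.
Total constituent mass: 33 × 1.00728 + 37 × 1.008665 = 70.560845 u
Mass defect Δm = 70.560845 − 69.96027 = 0.600575 u
Converting to energy: 0.600575 u × 931.5 MeV/u = 559.436 MeV

559.4 MeV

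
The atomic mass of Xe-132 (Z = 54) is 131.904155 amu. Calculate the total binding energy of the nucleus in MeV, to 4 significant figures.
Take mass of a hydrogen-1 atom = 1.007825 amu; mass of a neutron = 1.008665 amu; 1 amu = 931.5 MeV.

1112 MeV

Total constituent mass: 54 × 1.007825 + 78 × 1.008665 = 133.098420 amu
The mass defect is 133.098420 − 131.904155 = 1.194265 amu.
E_B = 1.194265 × 931.5 = 1112.46 MeV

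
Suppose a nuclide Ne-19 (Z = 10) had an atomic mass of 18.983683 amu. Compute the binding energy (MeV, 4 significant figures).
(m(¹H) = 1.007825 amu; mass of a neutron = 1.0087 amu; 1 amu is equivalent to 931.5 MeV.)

With 10 protons and 9 neutrons (A = 19):
Σm = 10·m(¹H) + 9·m_n = 10.078250 + 9.0783 = 19.156550 amu
Mass defect Δm = 19.156550 − 18.983683 = 0.172867 amu
Converting to energy: 0.172867 amu × 931.5 MeV/amu = 161.026 MeV

161.0 MeV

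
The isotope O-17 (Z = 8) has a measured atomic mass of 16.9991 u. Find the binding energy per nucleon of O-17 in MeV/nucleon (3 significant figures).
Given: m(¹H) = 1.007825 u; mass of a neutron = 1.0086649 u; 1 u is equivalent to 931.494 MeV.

The nucleus contains 8 protons and 17 − 8 = 9 neutrons.
Total constituent mass: 8 × 1.007825 + 9 × 1.0086649 = 17.1405841 u
The mass defect is 17.1405841 − 16.9991 = 0.1414841 u.
Converting to energy: 0.1414841 u × 931.494 MeV/u = 131.792 MeV
Dividing by A = 17 gives 7.752 MeV per nucleon.

7.75 MeV/nucleon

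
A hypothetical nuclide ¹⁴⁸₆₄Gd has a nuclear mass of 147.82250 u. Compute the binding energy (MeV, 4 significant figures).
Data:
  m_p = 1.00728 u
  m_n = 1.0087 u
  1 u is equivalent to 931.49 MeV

1280 MeV

Z = 64, so N = A − Z = 148 − 64 = 84.
Total constituent mass: 64 × 1.00728 + 84 × 1.0087 = 149.19672 u
Mass defect Δm = 149.19672 − 147.82250 = 1.37422 u
Converting to energy: 1.37422 u × 931.49 MeV/u = 1280.07 MeV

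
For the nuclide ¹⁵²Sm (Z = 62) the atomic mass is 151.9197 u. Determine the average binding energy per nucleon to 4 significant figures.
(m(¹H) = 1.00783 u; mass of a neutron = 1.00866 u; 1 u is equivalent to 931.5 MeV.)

8.244 MeV/nucleon

Mass of separated nucleons = 62(1.00783) + 90(1.00866) = 62.48546 + 90.77940 = 153.26486 u
The mass defect is 153.26486 − 151.9197 = 1.34516 u.
Binding energy = Δm·c² = 1.34516 × 931.5 MeV/u = 1253.02 MeV
Per nucleon: 1253.02 / 152 = 8.244 MeV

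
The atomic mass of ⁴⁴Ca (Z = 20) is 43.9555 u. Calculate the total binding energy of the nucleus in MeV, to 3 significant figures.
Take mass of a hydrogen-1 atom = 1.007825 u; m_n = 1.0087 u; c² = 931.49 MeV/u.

With 20 protons and 24 neutrons (A = 44):
Σm = 20·m(¹H) + 24·m_n = 20.156500 + 24.2088 = 44.365300 u
The mass defect is 44.365300 − 43.9555 = 0.409800 u.
Binding energy = Δm·c² = 0.409800 × 931.49 MeV/u = 381.725 MeV

382 MeV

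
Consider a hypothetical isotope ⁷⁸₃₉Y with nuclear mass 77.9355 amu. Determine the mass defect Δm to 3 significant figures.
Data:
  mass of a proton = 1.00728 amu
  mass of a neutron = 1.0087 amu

0.688 amu

The nucleus contains 39 protons and 78 − 39 = 39 neutrons.
Total constituent mass: 39 × 1.00728 + 39 × 1.0087 = 78.62322 amu
Δm = 78.62322 − 77.9355 = 0.68772 amu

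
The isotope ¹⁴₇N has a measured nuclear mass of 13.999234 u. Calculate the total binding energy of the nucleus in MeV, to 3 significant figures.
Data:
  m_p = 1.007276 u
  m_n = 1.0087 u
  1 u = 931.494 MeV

Total constituent mass: 7 × 1.007276 + 7 × 1.0087 = 14.111832 u
Δm = 14.111832 − 13.999234 = 0.112598 u
Converting to energy: 0.112598 u × 931.494 MeV/u = 104.884 MeV

105 MeV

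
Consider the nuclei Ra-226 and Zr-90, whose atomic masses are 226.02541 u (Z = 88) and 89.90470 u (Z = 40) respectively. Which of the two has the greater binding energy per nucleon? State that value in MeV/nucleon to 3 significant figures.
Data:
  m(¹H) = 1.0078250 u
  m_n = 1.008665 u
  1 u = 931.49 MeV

Ra-226: Σm = 88(1.0078250) + 138(1.008665) = 227.8843700 u; Δm = 1.8589600 u; E_B = 1731.6 MeV; E_B/A = 7.662 MeV
Zr-90: Σm = 40(1.0078250) + 50(1.008665) = 90.7462500 u; Δm = 0.8415500 u; E_B = 783.90 MeV; E_B/A = 8.710 MeV
Zr-90 has the higher binding energy per nucleon, so it is the more tightly bound nucleus.

Zr-90; 8.71 MeV/nucleon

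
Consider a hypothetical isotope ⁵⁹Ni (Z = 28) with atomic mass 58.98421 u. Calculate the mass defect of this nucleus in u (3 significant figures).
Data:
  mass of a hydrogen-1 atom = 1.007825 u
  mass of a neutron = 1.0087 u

0.505 u

Total constituent mass: 28 × 1.007825 + 31 × 1.0087 = 59.488800 u
Δm = 59.488800 − 58.98421 = 0.504590 u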